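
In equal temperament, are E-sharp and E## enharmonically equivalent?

Two spellings are enharmonically equivalent only if they share a pitch class.
Here E# → 5, E## → 6; 5 ≠ 6, so they are not.

No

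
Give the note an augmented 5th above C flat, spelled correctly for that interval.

G

A fifth above C lands on the letter G.
An augmented fifth spans 8 semitones, so Cb moves to pitch class 7. On the letter G that is G.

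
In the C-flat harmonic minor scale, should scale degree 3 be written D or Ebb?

Ebb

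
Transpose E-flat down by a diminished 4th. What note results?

B

E down a perfect fourth is B, so the target letter is B.
From Eb, a diminished fourth is 4 semitones down: B.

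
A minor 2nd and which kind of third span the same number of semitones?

A minor second spans 1 semitone.
A third spanning 1 semitone is doubly diminished (the major third is 4).

doubly diminished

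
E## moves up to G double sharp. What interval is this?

Counting letters E–F–G gives a third.
E##→G## = 3 semitones, 1 narrower than the major third (4), so minor.

minor third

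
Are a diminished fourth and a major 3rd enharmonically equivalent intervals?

A diminished fourth spans 4 semitones; a major third spans 4.
They are enharmonically equivalent.

Yes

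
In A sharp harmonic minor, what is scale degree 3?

C#

The A# harmonic minor scale runs A# B# C# D# E# F# G##.
Degree 3 is C#.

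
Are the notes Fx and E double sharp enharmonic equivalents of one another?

Two spellings are enharmonically equivalent only if they share a pitch class.
Here F## → 7, E## → 6; 6 ≠ 7, so they are not.

No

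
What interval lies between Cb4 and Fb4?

perfect fourth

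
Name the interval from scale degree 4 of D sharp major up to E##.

augmented sixth

Scale degree 4 of D# major is G#.
G# up to E##: letters G→E make it a sixth; 10 semitones makes it augmented.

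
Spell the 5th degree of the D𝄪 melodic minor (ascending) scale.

A##

Degree 5 takes the letter 4 steps above D, which is A.
In melodic minor (ascending), degree 5 sits 7 semitones above the tonic. D## + 7 semitones is pitch class 11, spelled on A as A##.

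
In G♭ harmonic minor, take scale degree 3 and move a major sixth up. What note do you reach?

Gb

Scale degree 3 of Gb harmonic minor is Bbb.
A major sixth (9 semitones) above Bbb lands on the letter G, giving Gb.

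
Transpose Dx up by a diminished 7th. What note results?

D up a major seventh is C#, so the target letter is C.
From D##, a diminished seventh is 9 semitones up: C#.

C#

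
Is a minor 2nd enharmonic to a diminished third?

A minor second spans 1 semitone; a diminished third spans 2.
The spans differ, so they are not enharmonic equivalents.

No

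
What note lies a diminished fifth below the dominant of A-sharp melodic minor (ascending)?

The dominant of A# melodic minor (ascending) is E#.
A diminished fifth (6 semitones) below E# lands on the letter A, giving A##.

A##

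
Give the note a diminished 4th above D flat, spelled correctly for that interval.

D up a perfect fourth is G, so the target letter is G.
From Db, a diminished fourth is 4 semitones up: Gbb.

Gbb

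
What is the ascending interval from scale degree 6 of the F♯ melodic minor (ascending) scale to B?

Scale degree 6 of F# melodic minor (ascending) is D#.
D# up to B: letters D→B make it a sixth; 8 semitones makes it minor.

minor sixth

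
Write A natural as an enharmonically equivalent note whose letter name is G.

Plain G sits 2 semitones below A, so on the letter G the same pitch needs a double sharp: G##.

G##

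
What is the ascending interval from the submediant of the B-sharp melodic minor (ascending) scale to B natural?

The submediant of B# melodic minor (ascending) is G##.
G## up to B: letters G→B make it a third; 2 semitones makes it diminished.

diminished third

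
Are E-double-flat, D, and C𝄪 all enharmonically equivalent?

Yes

Ebb = pitch class 2 and D = pitch class 2 and C## = pitch class 2 — the same pitch class, so they are enharmonic equivalents.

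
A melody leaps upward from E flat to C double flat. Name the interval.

The letter names run E→C, a span of 5 letter steps, so the interval is some kind of sixth.
Eb to Cbb is 7 semitones. A major sixth is 9, so 7 makes it diminished.

diminished sixth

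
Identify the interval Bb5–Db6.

minor third

The letter names run B→D, a span of 2 letter steps, so the interval is some kind of third.
Bb to Db is 3 semitones. A major third is 4, so 3 makes it minor.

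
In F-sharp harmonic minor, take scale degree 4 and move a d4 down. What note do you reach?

Scale degree 4 of F# harmonic minor is B.
A diminished fourth (4 semitones) below B lands on the letter F, giving F##.

F##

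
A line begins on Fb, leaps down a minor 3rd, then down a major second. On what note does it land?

A minor third down from Fb is Db (letter D, 3 semitones down).
A major second down from Db is Cb (letter C, 2 semitones down).

Cb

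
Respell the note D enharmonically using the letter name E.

Plain E sits 2 semitones above D, so on the letter E the same pitch needs a double flat: Ebb.

Ebb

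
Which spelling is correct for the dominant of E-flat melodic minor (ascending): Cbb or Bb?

Bb

Each scale degree takes a distinct letter name. Degree 5 of a scale on E must use the letter B.
Bb and Cbb are enharmonically the same pitch, but only Bb uses the letter B, so it is the correct spelling here.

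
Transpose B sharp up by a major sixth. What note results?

G##

B up a major sixth is G#, so the target letter is G.
From B#, a major sixth is 9 semitones up: G##.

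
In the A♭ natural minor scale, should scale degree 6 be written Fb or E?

Fb

Each scale degree takes a distinct letter name. Degree 6 of a scale on A must use the letter F.
Fb and E are enharmonically the same pitch, but only Fb uses the letter F, so it is the correct spelling here.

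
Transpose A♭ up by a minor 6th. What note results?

Fb

A sixth above A lands on the letter F.
A minor sixth spans 8 semitones, so Ab moves to pitch class 4. On the letter F that is Fb.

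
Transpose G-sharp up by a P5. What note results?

D#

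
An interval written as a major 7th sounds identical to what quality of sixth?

doubly augmented

A major seventh spans 11 semitones.
A sixth spanning 11 semitones is doubly augmented (the major sixth is 9).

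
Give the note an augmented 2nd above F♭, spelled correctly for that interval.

F up a major second is G, so the target letter is G.
From Fb, an augmented second is 3 semitones up: G.

G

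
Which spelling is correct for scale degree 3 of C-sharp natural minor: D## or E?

Each scale degree takes a distinct letter name. Degree 3 of a scale on C must use the letter E.
E and D## are enharmonically the same pitch, but only E uses the letter E, so it is the correct spelling here.

E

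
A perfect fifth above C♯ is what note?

A fifth above C lands on the letter G.
A perfect fifth spans 7 semitones, so C# moves to pitch class 8. On the letter G that is G#.

G#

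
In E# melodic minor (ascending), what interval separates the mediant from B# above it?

major third

The mediant of E# melodic minor (ascending) is G#.
G# up to B#: letters G→B make it a third; 4 semitones makes it major.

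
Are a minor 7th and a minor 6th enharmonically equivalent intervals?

A minor seventh spans 10 semitones; a minor sixth spans 8.
The spans differ, so they are not enharmonic equivalents.

No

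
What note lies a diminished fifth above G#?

D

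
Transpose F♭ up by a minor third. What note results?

A third above F lands on the letter A.
A minor third spans 3 semitones, so Fb moves to pitch class 7. On the letter A that is Abb.

Abb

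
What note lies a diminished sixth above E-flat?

A sixth above E lands on the letter C.
A diminished sixth spans 7 semitones, so Eb moves to pitch class 10. On the letter C that is Cbb.

Cbb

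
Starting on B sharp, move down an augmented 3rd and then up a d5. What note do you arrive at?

Db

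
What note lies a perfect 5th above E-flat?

Bb

E up a perfect fifth is B, so the target letter is B.
From Eb, a perfect fifth is 7 semitones up: Bb.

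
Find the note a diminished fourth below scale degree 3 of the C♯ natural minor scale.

B#

Scale degree 3 of C# natural minor is E.
A diminished fourth (4 semitones) below E lands on the letter B, giving B#.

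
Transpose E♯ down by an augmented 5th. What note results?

A fifth below E lands on the letter A.
An augmented fifth spans 8 semitones, so E# moves to pitch class 9. On the letter A that is A.

A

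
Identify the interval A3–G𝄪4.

Counting letters A–B–C–D–E–F–G gives a seventh.
A→G## = 12 semitones, 1 wider than the major seventh (11), so augmented.

augmented seventh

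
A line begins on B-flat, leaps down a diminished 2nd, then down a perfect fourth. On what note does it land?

E#

A diminished second down from Bb is A# (letter A, 0 semitones down).
A perfect fourth down from A# is E# (letter E, 5 semitones down).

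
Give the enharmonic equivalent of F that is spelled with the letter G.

Plain G sits 2 semitones above F, so on the letter G the same pitch needs a double flat: Gbb.

Gbb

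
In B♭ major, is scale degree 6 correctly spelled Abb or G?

G

Each scale degree takes a distinct letter name. Degree 6 of a scale on B must use the letter G.
G and Abb are enharmonically the same pitch, but only G uses the letter G, so it is the correct spelling here.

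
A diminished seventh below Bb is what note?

C#

B down a major seventh is C, so the target letter is C.
From Bb, a diminished seventh is 9 semitones down: C#.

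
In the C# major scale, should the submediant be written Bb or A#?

Each scale degree takes a distinct letter name. Degree 6 of a scale on C must use the letter A.
A# and Bb are enharmonically the same pitch, but only A# uses the letter A, so it is the correct spelling here.

A#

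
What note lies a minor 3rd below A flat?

F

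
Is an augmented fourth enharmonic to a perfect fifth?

An augmented fourth spans 6 semitones; a perfect fifth spans 7.
The spans differ, so they are not enharmonic equivalents.

No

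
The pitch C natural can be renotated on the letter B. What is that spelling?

B#

Plain B sits 1 semitone below C, so on the letter B the same pitch needs a sharp: B#.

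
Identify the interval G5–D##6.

doubly augmented fifth

Counting letters G–A–B–C–D gives a fifth.
G→D## = 9 semitones, 2 wider than the perfect fifth (7), so doubly augmented.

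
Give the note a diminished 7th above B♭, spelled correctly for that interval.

B up a major seventh is A#, so the target letter is A.
From Bb, a diminished seventh is 9 semitones up: Abb.

Abb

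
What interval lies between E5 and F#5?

major second

Counting letters E–F gives a second.
E→F# = 2 semitones, exactly the major second.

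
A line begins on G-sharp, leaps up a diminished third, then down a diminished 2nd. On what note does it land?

A diminished third up from G# is Bb (letter B, 2 semitones up).
A diminished second down from Bb is A# (letter A, 0 semitones down).

A#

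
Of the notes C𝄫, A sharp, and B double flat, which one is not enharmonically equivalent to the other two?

Bbb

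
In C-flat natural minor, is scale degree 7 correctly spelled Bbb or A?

Bbb

Each scale degree takes a distinct letter name. Degree 7 of a scale on C must use the letter B.
Bbb and A are enharmonically the same pitch, but only Bbb uses the letter B, so it is the correct spelling here.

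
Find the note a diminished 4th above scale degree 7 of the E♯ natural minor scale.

Scale degree 7 of E# natural minor is D#.
A diminished fourth (4 semitones) above D# lands on the letter G, giving G.

G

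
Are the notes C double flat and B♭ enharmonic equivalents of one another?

Yes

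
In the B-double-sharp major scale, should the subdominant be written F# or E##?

Each scale degree takes a distinct letter name. Degree 4 of a scale on B must use the letter E.
E## and F# are enharmonically the same pitch, but only E## uses the letter E, so it is the correct spelling here.

E##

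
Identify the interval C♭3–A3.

Counting letters C–D–E–F–G–A gives a sixth.
Cb→A = 10 semitones, 1 wider than the major sixth (9), so augmented.

augmented sixth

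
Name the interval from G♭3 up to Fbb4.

The letter names run G→F, a span of 6 letter steps, so the interval is some kind of seventh.
Gb to Fbb is 9 semitones. A major seventh is 11, so 9 makes it diminished.

diminished seventh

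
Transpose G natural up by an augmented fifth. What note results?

D#

G up a perfect fifth is D, so the target letter is D.
From G, an augmented fifth is 8 semitones up: D#.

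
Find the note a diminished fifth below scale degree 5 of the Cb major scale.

Scale degree 5 of Cb major is Gb.
A diminished fifth (6 semitones) below Gb lands on the letter C, giving C.

C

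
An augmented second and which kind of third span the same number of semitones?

An augmented second spans 3 semitones.
A third spanning 3 semitones is minor (the major third is 4).

minor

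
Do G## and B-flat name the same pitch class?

G## is pitch class 9; Bb is pitch class 10.
The pitch classes differ (9 vs. 10), so they are not enharmonic equivalents.

No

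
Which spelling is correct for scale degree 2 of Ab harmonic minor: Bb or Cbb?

Bb

Each scale degree takes a distinct letter name. Degree 2 of a scale on A must use the letter B.
Bb and Cbb are enharmonically the same pitch, but only Bb uses the letter B, so it is the correct spelling here.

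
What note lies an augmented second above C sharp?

D##

C up a major second is D, so the target letter is D.
From C#, an augmented second is 3 semitones up: D##.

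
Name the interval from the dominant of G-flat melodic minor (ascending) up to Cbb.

diminished seventh

The dominant of Gb melodic minor (ascending) is Db.
Db up to Cbb: letters D→C make it a seventh; 9 semitones makes it diminished.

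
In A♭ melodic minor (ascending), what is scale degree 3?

Cb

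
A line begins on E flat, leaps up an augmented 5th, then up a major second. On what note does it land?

An augmented fifth up from Eb is B (letter B, 8 semitones up).
A major second up from B is C# (letter C, 2 semitones up).

C#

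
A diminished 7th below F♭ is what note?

G

F down a major seventh is Gb, so the target letter is G.
From Fb, a diminished seventh is 9 semitones down: G.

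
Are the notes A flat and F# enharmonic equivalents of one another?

No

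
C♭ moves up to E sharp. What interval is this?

doubly augmented third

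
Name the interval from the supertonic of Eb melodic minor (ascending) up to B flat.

The supertonic of Eb melodic minor (ascending) is F.
F up to Bb: letters F→B make it a fourth; 5 semitones makes it perfect.

perfect fourth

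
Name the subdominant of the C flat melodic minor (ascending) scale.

Fb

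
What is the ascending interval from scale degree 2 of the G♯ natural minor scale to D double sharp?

Scale degree 2 of G# natural minor is A#.
A# up to D##: letters A→D make it a fourth; 6 semitones makes it augmented.

augmented fourth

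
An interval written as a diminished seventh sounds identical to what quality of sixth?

major

A diminished seventh spans 9 semitones.
A sixth spanning 9 semitones is major (the major sixth is 9).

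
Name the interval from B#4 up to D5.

diminished third

Counting letters B–C–D gives a third.
B#→D = 2 semitones, 2 narrower than the major third (4), so diminished.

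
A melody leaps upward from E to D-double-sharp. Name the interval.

The letter names run E→D, a span of 6 letter steps, so the interval is some kind of seventh.
E to D## is 12 semitones. A major seventh is 11, so 12 makes it augmented.

augmented seventh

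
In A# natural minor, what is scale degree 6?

Degree 6 takes the letter 5 steps above A, which is F.
In natural minor, degree 6 sits 8 semitones above the tonic. A# + 8 semitones is pitch class 6, spelled on F as F#.

F#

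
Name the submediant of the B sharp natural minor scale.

G#

Degree 6 takes the letter 5 steps above B, which is G.
In natural minor, degree 6 sits 8 semitones above the tonic. B# + 8 semitones is pitch class 8, spelled on G as G#.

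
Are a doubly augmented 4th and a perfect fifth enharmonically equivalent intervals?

A doubly augmented fourth spans 7 semitones; a perfect fifth spans 7.
They are enharmonically equivalent.

Yes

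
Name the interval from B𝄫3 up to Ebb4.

perfect fourth

Counting letters B–C–D–E gives a fourth.
Bbb→Ebb = 5 semitones, exactly the perfect fourth.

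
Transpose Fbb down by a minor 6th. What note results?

Abb

A sixth below F lands on the letter A.
A minor sixth spans 8 semitones, so Fbb moves to pitch class 7. On the letter A that is Abb.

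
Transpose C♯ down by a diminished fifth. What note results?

F##

C down a perfect fifth is F, so the target letter is F.
From C#, a diminished fifth is 6 semitones down: F##.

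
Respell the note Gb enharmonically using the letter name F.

F#

Gb is pitch class 6. The letter F alone is pitch class 5.
To reach pitch class 6 from F requires an offset of +1 semitone, i.e. sharp: F#.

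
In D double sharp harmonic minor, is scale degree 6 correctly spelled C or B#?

Each scale degree takes a distinct letter name. Degree 6 of a scale on D must use the letter B.
B# and C are enharmonically the same pitch, but only B# uses the letter B, so it is the correct spelling here.

B#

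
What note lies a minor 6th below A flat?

C

A sixth below A lands on the letter C.
A minor sixth spans 8 semitones, so Ab moves to pitch class 0. On the letter C that is C.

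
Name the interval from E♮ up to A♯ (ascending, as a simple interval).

Counting letters E–F–G–A gives a fourth.
E→A# = 6 semitones, 1 wider than the perfect fourth (5), so augmented.

augmented fourth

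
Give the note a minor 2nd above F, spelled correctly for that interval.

F up a major second is G, so the target letter is G.
From F, a minor second is 1 semitone up: Gb.

Gb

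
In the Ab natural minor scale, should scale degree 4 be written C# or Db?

Each scale degree takes a distinct letter name. Degree 4 of a scale on A must use the letter D.
Db and C# are enharmonically the same pitch, but only Db uses the letter D, so it is the correct spelling here.

Db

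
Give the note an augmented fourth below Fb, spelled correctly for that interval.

F down a perfect fourth is C, so the target letter is C.
From Fb, an augmented fourth is 6 semitones down: Cbb.

Cbb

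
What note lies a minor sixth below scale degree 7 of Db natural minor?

Scale degree 7 of Db natural minor is Cb.
A minor sixth (8 semitones) below Cb lands on the letter E, giving Eb.

Eb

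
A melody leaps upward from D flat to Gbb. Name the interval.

diminished fourth

Counting letters D–E–F–G gives a fourth.
Db→Gbb = 4 semitones, 1 narrower than the perfect fourth (5), so diminished.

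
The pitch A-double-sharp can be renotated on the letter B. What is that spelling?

B

Plain B sits at the same pitch as A##, so on the letter B the same pitch needs a natural: B.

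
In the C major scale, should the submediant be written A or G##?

Each scale degree takes a distinct letter name. Degree 6 of a scale on C must use the letter A.
A and G## are enharmonically the same pitch, but only A uses the letter A, so it is the correct spelling here.

A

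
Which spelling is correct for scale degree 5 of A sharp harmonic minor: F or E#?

E#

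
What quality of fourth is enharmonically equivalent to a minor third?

A minor third spans 3 semitones.
A fourth spanning 3 semitones is doubly diminished (the perfect fourth is 5).

doubly diminished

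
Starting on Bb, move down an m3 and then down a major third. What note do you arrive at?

A minor third down from Bb is G (letter G, 3 semitones down).
A major third down from G is Eb (letter E, 4 semitones down).

Eb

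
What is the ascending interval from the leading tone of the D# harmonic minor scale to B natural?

diminished seventh

The leading tone of D# harmonic minor is C##.
C## up to B: letters C→B make it a seventh; 9 semitones makes it diminished.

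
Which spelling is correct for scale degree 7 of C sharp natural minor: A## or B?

B

Each scale degree takes a distinct letter name. Degree 7 of a scale on C must use the letter B.
B and A## are enharmonically the same pitch, but only B uses the letter B, so it is the correct spelling here.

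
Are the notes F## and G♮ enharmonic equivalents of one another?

Yes

F## is pitch class 7; G is pitch class 7.
All spellings map to pitch class 7, so they are enharmonically equivalent.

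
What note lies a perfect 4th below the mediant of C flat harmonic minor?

The mediant of Cb harmonic minor is Ebb.
A perfect fourth (5 semitones) below Ebb lands on the letter B, giving Bbb.

Bbb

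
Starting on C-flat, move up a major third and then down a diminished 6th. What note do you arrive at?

G#

A major third up from Cb is Eb (letter E, 4 semitones up).
A diminished sixth down from Eb is G# (letter G, 7 semitones down).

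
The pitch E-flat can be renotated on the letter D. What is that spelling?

Eb is pitch class 3. The letter D alone is pitch class 2.
To reach pitch class 3 from D requires an offset of +1 semitone, i.e. sharp: D#.

D#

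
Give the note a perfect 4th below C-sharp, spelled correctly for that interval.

C down a perfect fourth is G, so the target letter is G.
From C#, a perfect fourth is 5 semitones down: G#.

G#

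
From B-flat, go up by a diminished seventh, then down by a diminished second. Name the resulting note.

A diminished seventh up from Bb is Abb (letter A, 9 semitones up).
A diminished second down from Abb is G (letter G, 0 semitones down).

G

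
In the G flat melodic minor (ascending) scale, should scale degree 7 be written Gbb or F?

Each scale degree takes a distinct letter name. Degree 7 of a scale on G must use the letter F.
F and Gbb are enharmonically the same pitch, but only F uses the letter F, so it is the correct spelling here.

F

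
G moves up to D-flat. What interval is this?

diminished fifth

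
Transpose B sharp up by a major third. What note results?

B up a major third is D#, so the target letter is D.
From B#, a major third is 4 semitones up: D##.

D##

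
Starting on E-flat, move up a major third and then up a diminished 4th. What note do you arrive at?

A major third up from Eb is G (letter G, 4 semitones up).
A diminished fourth up from G is Cb (letter C, 4 semitones up).

Cb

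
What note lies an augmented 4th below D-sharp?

A

A fourth below D lands on the letter A.
An augmented fourth spans 6 semitones, so D# moves to pitch class 9. On the letter A that is A.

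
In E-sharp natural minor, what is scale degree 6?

C#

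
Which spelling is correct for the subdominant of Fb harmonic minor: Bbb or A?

Bbb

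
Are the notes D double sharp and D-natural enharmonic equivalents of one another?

Two spellings are enharmonically equivalent only if they share a pitch class.
Here D## → 4, D → 2; 2 ≠ 4, so they are not.

No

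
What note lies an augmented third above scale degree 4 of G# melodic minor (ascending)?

E##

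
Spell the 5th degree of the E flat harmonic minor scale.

Bb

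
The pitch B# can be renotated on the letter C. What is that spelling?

C

Plain C sits at the same pitch as B#, so on the letter C the same pitch needs a natural: C.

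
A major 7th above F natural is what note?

A seventh above F lands on the letter E.
A major seventh spans 11 semitones, so F moves to pitch class 4. On the letter E that is E.

E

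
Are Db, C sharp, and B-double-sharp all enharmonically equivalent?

Yes

Db = pitch class 1 and C# = pitch class 1 and B## = pitch class 1 — the same pitch class, so they are enharmonic equivalents.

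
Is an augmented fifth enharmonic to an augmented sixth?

An augmented fifth spans 8 semitones; an augmented sixth spans 10.
The spans differ, so they are not enharmonic equivalents.

No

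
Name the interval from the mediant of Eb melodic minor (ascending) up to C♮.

augmented fourth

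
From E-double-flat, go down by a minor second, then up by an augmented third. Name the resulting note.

F#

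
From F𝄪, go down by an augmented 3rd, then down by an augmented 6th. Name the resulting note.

Fb

An augmented third down from F## is D (letter D, 5 semitones down).
An augmented sixth down from D is Fb (letter F, 10 semitones down).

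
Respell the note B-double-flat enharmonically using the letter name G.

G##

Bbb is pitch class 9. The letter G alone is pitch class 7.
To reach pitch class 9 from G requires an offset of +2 semitones, i.e. double sharp: G##.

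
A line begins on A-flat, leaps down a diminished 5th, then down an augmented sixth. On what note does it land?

A diminished fifth down from Ab is D (letter D, 6 semitones down).
An augmented sixth down from D is Fb (letter F, 10 semitones down).

Fb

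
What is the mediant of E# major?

G##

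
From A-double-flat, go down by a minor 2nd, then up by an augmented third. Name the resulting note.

B

A minor second down from Abb is Gb (letter G, 1 semitone down).
An augmented third up from Gb is B (letter B, 5 semitones up).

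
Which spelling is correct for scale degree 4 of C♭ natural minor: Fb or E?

Each scale degree takes a distinct letter name. Degree 4 of a scale on C must use the letter F.
Fb and E are enharmonically the same pitch, but only Fb uses the letter F, so it is the correct spelling here.

Fb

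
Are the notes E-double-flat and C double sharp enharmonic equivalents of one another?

Yes

Ebb = pitch class 2 and C## = pitch class 2 — the same pitch class, so they are enharmonic equivalents.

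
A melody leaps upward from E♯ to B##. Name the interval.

The letter names run E→B, a span of 4 letter steps, so the interval is some kind of fifth.
E# to B## is 8 semitones. A perfect fifth is 7, so 8 makes it augmented.

augmented fifth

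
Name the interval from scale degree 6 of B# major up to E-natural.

Scale degree 6 of B# major is G##.
G## up to E: letters G→E make it a sixth; 7 semitones makes it diminished.

diminished sixth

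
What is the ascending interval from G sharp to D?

diminished fifth

Counting letters G–A–B–C–D gives a fifth.
G#→D = 6 semitones, 1 narrower than the perfect fifth (7), so diminished.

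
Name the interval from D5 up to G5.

perfect fourth

Counting letters D–E–F–G gives a fourth.
D→G = 5 semitones, exactly the perfect fourth.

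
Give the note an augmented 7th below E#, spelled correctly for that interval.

A seventh below E lands on the letter F.
An augmented seventh spans 12 semitones, so E# moves to pitch class 5. On the letter F that is F.

F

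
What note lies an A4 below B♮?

F

B down a perfect fourth is F#, so the target letter is F.
From B, an augmented fourth is 6 semitones down: F.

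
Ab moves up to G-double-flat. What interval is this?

Counting letters A–B–C–D–E–F–G gives a seventh.
Ab→Gbb = 9 semitones, 2 narrower than the major seventh (11), so diminished.

diminished seventh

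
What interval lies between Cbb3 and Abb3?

Counting letters C–D–E–F–G–A gives a sixth.
Cbb→Abb = 9 semitones, exactly the major sixth.

major sixth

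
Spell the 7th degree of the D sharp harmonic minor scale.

C##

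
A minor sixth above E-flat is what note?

Cb

E up a major sixth is C#, so the target letter is C.
From Eb, a minor sixth is 8 semitones up: Cb.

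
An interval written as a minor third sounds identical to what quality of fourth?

doubly diminished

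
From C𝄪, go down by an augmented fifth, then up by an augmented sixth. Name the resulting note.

D##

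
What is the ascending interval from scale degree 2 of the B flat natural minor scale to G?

perfect fifth

Scale degree 2 of Bb natural minor is C.
C up to G: letters C→G make it a fifth; 7 semitones makes it perfect.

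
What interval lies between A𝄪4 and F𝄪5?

Counting letters A–B–C–D–E–F gives a sixth.
A##→F## = 8 semitones, 1 narrower than the major sixth (9), so minor.

minor sixth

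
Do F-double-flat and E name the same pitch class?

No

Fbb is pitch class 3; E is pitch class 4.
The pitch classes differ (3 vs. 4), so they are not enharmonic equivalents.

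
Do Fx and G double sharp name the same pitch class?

Two spellings are enharmonically equivalent only if they share a pitch class.
Here F## → 7, G## → 9; 7 ≠ 9, so they are not.

No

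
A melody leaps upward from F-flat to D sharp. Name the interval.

doubly augmented sixth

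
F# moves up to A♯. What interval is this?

major third

Counting letters F–G–A gives a third.
F#→A# = 4 semitones, exactly the major third.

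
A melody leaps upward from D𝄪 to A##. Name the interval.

perfect fifth

The letter names run D→A, a span of 4 letter steps, so the interval is some kind of fifth.
D## to A## is 7 semitones. A perfect fifth is 7, so 7 makes it perfect.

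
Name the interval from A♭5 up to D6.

augmented fourth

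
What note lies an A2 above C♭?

C up a major second is D, so the target letter is D.
From Cb, an augmented second is 3 semitones up: D.

D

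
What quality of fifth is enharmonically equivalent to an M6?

doubly augmented

A major sixth spans 9 semitones.
A fifth spanning 9 semitones is doubly augmented (the perfect fifth is 7).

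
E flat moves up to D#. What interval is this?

Counting letters E–F–G–A–B–C–D gives a seventh.
Eb→D# = 12 semitones, 1 wider than the major seventh (11), so augmented.

augmented seventh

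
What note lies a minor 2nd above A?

A up a major second is B, so the target letter is B.
From A, a minor second is 1 semitone up: Bb.

Bb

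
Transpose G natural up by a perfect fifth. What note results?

D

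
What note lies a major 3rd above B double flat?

Db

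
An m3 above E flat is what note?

Gb

A third above E lands on the letter G.
A minor third spans 3 semitones, so Eb moves to pitch class 6. On the letter G that is Gb.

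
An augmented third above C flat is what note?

C up a major third is E, so the target letter is E.
From Cb, an augmented third is 5 semitones up: E.

E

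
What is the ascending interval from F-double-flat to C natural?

doubly augmented fifth

The letter names run F→C, a span of 4 letter steps, so the interval is some kind of fifth.
Fbb to C is 9 semitones. A perfect fifth is 7, so 9 makes it doubly augmented.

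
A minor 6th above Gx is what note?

G up a major sixth is E, so the target letter is E.
From G##, a minor sixth is 8 semitones up: E#.

E#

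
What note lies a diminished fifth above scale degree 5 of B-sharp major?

Scale degree 5 of B# major is F##.
A diminished fifth (6 semitones) above F## lands on the letter C, giving C#.

C#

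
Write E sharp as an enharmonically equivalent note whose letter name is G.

Gbb

E# is pitch class 5. The letter G alone is pitch class 7.
To reach pitch class 5 from G requires an offset of -2 semitones, i.e. double flat: Gbb.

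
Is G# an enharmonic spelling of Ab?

Yes

G# is pitch class 8; Ab is pitch class 8.
All spellings map to pitch class 8, so they are enharmonically equivalent.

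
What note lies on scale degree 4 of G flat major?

Degree 4 takes the letter 3 steps above G, which is C.
In major, degree 4 sits 5 semitones above the tonic. Gb + 5 semitones is pitch class 11, spelled on C as Cb.

Cb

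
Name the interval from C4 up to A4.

major sixth

Counting letters C–D–E–F–G–A gives a sixth.
C→A = 9 semitones, exactly the major sixth.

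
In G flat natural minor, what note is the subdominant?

Degree 4 takes the letter 3 steps above G, which is C.
In natural minor, degree 4 sits 5 semitones above the tonic. Gb + 5 semitones is pitch class 11, spelled on C as Cb.

Cb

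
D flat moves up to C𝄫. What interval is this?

The letter names run D→C, a span of 6 letter steps, so the interval is some kind of seventh.
Db to Cbb is 9 semitones. A major seventh is 11, so 9 makes it diminished.

diminished seventh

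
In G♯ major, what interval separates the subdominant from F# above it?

perfect fourth

The subdominant of G# major is C#.
C# up to F#: letters C→F make it a fourth; 5 semitones makes it perfect.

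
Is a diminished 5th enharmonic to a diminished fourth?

No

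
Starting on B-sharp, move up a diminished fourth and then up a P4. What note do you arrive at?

A diminished fourth up from B# is E (letter E, 4 semitones up).
A perfect fourth up from E is A (letter A, 5 semitones up).

A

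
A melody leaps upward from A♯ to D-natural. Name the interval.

diminished fourth

The letter names run A→D, a span of 3 letter steps, so the interval is some kind of fourth.
A# to D is 4 semitones. A perfect fourth is 5, so 4 makes it diminished.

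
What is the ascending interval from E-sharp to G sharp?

minor third

The letter names run E→G, a span of 2 letter steps, so the interval is some kind of third.
E# to G# is 3 semitones. A major third is 4, so 3 makes it minor.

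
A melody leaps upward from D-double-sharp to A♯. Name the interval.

diminished fifth

Counting letters D–E–F–G–A gives a fifth.
D##→A# = 6 semitones, 1 narrower than the perfect fifth (7), so diminished.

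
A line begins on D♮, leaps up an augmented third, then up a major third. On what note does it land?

A##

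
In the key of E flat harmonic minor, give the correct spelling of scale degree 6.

Cb

The Eb harmonic minor scale runs Eb F Gb Ab Bb Cb D.
Degree 6 is Cb.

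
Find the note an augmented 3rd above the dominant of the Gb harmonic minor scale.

F#

The dominant of Gb harmonic minor is Db.
An augmented third (5 semitones) above Db lands on the letter F, giving F#.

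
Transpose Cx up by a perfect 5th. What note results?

G##

C up a perfect fifth is G, so the target letter is G.
From C##, a perfect fifth is 7 semitones up: G##.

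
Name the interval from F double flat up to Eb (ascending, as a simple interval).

The letter names run F→E, a span of 6 letter steps, so the interval is some kind of seventh.
Fbb to Eb is 12 semitones. A major seventh is 11, so 12 makes it augmented.

augmented seventh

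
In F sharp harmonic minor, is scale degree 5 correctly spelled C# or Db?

C#

Each scale degree takes a distinct letter name. Degree 5 of a scale on F must use the letter C.
C# and Db are enharmonically the same pitch, but only C# uses the letter C, so it is the correct spelling here.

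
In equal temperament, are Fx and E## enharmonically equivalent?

No

Two spellings are enharmonically equivalent only if they share a pitch class.
Here F## → 7, E## → 6; 6 ≠ 7, so they are not.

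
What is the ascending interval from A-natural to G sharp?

major seventh

The letter names run A→G, a span of 6 letter steps, so the interval is some kind of seventh.
A to G# is 11 semitones. A major seventh is 11, so 11 makes it major.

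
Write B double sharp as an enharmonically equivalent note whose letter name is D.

Db

B## is pitch class 1. The letter D alone is pitch class 2.
To reach pitch class 1 from D requires an offset of -1 semitone, i.e. flat: Db.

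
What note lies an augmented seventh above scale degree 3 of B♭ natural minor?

C#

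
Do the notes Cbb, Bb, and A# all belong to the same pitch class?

Cbb is pitch class 10; Bb is pitch class 10; A# is pitch class 10.
All spellings map to pitch class 10, so they are enharmonically equivalent.

Yes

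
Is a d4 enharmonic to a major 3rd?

A diminished fourth spans 4 semitones; a major third spans 4.
They are enharmonically equivalent.

Yes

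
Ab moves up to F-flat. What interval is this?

The letter names run A→F, a span of 5 letter steps, so the interval is some kind of sixth.
Ab to Fb is 8 semitones. A major sixth is 9, so 8 makes it minor.

minor sixth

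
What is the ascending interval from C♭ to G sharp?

Counting letters C–D–E–F–G gives a fifth.
Cb→G# = 9 semitones, 2 wider than the perfect fifth (7), so doubly augmented.

doubly augmented fifth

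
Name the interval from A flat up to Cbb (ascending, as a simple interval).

diminished third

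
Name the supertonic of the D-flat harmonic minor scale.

The Db harmonic minor scale runs Db Eb Fb Gb Ab Bbb C.
Degree 2 is Eb.

Eb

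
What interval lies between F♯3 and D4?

minor sixth

The letter names run F→D, a span of 5 letter steps, so the interval is some kind of sixth.
F# to D is 8 semitones. A major sixth is 9, so 8 makes it minor.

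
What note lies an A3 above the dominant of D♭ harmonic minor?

C#

The dominant of Db harmonic minor is Ab.
An augmented third (5 semitones) above Ab lands on the letter C, giving C#.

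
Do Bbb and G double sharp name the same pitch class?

Yes

Bbb is pitch class 9; G## is pitch class 9.
All spellings map to pitch class 9, so they are enharmonically equivalent.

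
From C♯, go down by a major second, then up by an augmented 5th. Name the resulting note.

A major second down from C# is B (letter B, 2 semitones down).
An augmented fifth up from B is F## (letter F, 8 semitones up).

F##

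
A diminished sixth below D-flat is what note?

F#

D down a major sixth is F, so the target letter is F.
From Db, a diminished sixth is 7 semitones down: F#.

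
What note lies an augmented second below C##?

C down a major second is Bb, so the target letter is B.
From C##, an augmented second is 3 semitones down: B.

B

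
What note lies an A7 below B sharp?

C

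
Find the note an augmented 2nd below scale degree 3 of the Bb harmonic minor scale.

Scale degree 3 of Bb harmonic minor is Db.
An augmented second (3 semitones) below Db lands on the letter C, giving Cbb.

Cbb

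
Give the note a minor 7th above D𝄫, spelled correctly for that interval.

Cbb

D up a major seventh is C#, so the target letter is C.
From Dbb, a minor seventh is 10 semitones up: Cbb.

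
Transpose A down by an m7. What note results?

B

A seventh below A lands on the letter B.
A minor seventh spans 10 semitones, so A moves to pitch class 11. On the letter B that is B.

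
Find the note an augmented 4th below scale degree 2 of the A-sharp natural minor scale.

F#

Scale degree 2 of A# natural minor is B#.
An augmented fourth (6 semitones) below B# lands on the letter F, giving F#.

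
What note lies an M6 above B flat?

G

B up a major sixth is G#, so the target letter is G.
From Bb, a major sixth is 9 semitones up: G.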